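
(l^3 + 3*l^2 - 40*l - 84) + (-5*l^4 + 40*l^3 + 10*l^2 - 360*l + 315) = -5*l^4 + 41*l^3 + 13*l^2 - 400*l + 231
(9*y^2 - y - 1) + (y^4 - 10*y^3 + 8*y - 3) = y^4 - 10*y^3 + 9*y^2 + 7*y - 4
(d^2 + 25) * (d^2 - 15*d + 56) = d^4 - 15*d^3 + 81*d^2 - 375*d + 1400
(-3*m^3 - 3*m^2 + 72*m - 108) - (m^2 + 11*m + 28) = -3*m^3 - 4*m^2 + 61*m - 136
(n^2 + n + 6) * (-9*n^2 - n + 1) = -9*n^4 - 10*n^3 - 54*n^2 - 5*n + 6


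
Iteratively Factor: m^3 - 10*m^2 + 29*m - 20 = (m - 1)*(m^2 - 9*m + 20) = (m - 4)*(m - 1)*(m - 5)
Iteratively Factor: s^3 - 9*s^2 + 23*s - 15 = (s - 3)*(s^2 - 6*s + 5) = (s - 5)*(s - 3)*(s - 1)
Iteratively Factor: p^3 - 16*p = (p + 4)*(p^2 - 4*p) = (p - 4)*(p + 4)*(p)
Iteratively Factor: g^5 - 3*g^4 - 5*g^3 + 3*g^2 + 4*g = (g - 1)*(g^4 - 2*g^3 - 7*g^2 - 4*g) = (g - 1)*(g + 1)*(g^3 - 3*g^2 - 4*g) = (g - 4)*(g - 1)*(g + 1)*(g^2 + g) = (g - 4)*(g - 1)*(g + 1)^2*(g)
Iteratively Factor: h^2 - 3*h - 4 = (h - 4)*(h + 1)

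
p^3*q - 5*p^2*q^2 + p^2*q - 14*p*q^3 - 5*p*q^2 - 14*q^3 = (p - 7*q)*(p + 2*q)*(p*q + q)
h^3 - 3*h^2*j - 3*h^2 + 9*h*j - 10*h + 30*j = (h - 5)*(h + 2)*(h - 3*j)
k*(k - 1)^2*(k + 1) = k^4 - k^3 - k^2 + k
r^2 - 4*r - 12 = (r - 6)*(r + 2)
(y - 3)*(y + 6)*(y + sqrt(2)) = y^3 + sqrt(2)*y^2 + 3*y^2 - 18*y + 3*sqrt(2)*y - 18*sqrt(2)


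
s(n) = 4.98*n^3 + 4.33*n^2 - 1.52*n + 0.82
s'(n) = 14.94*n^2 + 8.66*n - 1.52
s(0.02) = 0.79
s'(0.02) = -1.34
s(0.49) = 1.70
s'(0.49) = 6.31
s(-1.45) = -3.05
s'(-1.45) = 17.33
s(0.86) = 5.88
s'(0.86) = 16.98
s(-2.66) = -58.23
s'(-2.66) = 81.15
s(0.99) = 8.39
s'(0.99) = 21.70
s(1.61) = 30.38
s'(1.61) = 51.15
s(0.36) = 1.07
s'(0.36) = 3.53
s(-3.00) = -90.11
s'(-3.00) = 106.96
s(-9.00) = -3265.19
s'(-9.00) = 1130.68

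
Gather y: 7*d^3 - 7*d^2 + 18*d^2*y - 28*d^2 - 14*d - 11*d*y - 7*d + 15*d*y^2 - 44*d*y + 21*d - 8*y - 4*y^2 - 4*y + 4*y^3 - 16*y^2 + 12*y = 7*d^3 - 35*d^2 + 4*y^3 + y^2*(15*d - 20) + y*(18*d^2 - 55*d)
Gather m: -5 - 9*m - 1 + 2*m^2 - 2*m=2*m^2 - 11*m - 6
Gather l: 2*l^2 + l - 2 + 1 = 2*l^2 + l - 1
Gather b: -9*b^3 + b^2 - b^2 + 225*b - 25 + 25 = -9*b^3 + 225*b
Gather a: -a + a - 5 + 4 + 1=0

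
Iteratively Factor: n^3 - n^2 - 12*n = (n + 3)*(n^2 - 4*n) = (n - 4)*(n + 3)*(n)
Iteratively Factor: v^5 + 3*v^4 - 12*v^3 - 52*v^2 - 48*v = (v - 4)*(v^4 + 7*v^3 + 16*v^2 + 12*v) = (v - 4)*(v + 3)*(v^3 + 4*v^2 + 4*v) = (v - 4)*(v + 2)*(v + 3)*(v^2 + 2*v) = (v - 4)*(v + 2)^2*(v + 3)*(v)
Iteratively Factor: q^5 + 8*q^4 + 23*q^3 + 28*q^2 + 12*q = (q + 2)*(q^4 + 6*q^3 + 11*q^2 + 6*q) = (q + 1)*(q + 2)*(q^3 + 5*q^2 + 6*q) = (q + 1)*(q + 2)*(q + 3)*(q^2 + 2*q) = (q + 1)*(q + 2)^2*(q + 3)*(q)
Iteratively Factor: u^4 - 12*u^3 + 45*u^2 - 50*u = (u - 2)*(u^3 - 10*u^2 + 25*u) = (u - 5)*(u - 2)*(u^2 - 5*u) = u*(u - 5)*(u - 2)*(u - 5)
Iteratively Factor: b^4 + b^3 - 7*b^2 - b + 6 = (b - 1)*(b^3 + 2*b^2 - 5*b - 6) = (b - 2)*(b - 1)*(b^2 + 4*b + 3) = (b - 2)*(b - 1)*(b + 1)*(b + 3)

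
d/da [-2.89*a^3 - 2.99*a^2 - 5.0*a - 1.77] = -8.67*a^2 - 5.98*a - 5.0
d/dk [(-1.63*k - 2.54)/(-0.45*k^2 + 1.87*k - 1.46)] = (-0.7335*k^2 - 2.286*k + 7.1296)/(0.2025*k^4 - 1.683*k^3 + 4.8109*k^2 - 5.4604*k + 2.1316)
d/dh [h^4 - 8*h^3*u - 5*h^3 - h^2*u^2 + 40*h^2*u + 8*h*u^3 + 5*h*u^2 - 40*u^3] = 4*h^3 - 24*h^2*u - 15*h^2 - 2*h*u^2 + 80*h*u + 8*u^3 + 5*u^2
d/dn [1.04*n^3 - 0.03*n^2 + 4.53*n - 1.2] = 3.12*n^2 - 0.06*n + 4.53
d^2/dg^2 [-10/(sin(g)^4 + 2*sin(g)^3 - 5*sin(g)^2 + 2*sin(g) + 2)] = 20*(8*sin(g)^8 + 23*sin(g)^7 - 22*sin(g)^6 - 86*sin(g)^5 + 59*sin(g)^4 + 43*sin(g)^3 - 53*sin(g)^2 + 40*sin(g) - 14)/(sin(g)^4 + 2*sin(g)^3 - 5*sin(g)^2 + 2*sin(g) + 2)^3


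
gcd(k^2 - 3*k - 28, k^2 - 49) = k - 7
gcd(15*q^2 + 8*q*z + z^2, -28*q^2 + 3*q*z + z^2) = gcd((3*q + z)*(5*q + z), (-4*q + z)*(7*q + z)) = 1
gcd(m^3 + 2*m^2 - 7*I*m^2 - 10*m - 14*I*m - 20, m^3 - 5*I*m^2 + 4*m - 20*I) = m^2 - 7*I*m - 10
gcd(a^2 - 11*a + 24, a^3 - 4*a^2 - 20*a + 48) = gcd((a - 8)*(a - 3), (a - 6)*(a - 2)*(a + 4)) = 1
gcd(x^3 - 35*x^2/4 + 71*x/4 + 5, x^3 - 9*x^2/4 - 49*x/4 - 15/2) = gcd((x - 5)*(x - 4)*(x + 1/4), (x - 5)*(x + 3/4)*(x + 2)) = x - 5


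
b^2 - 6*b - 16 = (b - 8)*(b + 2)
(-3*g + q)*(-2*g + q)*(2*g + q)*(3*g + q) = 36*g^4 - 13*g^2*q^2 + q^4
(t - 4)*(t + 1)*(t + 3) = t^3 - 13*t - 12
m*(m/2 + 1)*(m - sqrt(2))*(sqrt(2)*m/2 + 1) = sqrt(2)*m^4/4 + sqrt(2)*m^3/2 - sqrt(2)*m^2/2 - sqrt(2)*m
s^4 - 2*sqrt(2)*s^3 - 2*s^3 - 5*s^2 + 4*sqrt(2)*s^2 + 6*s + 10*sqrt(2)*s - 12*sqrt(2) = (s - 3)*(s - 1)*(s + 2)*(s - 2*sqrt(2))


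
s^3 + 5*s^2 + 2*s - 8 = (s - 1)*(s + 2)*(s + 4)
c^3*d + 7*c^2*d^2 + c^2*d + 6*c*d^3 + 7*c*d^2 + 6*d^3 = (c + d)*(c + 6*d)*(c*d + d)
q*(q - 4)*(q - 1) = q^3 - 5*q^2 + 4*q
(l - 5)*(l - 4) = l^2 - 9*l + 20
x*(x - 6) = x^2 - 6*x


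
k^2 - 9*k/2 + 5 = (k - 5/2)*(k - 2)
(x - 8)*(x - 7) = x^2 - 15*x + 56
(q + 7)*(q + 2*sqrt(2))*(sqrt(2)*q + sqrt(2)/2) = sqrt(2)*q^3 + 4*q^2 + 15*sqrt(2)*q^2/2 + 7*sqrt(2)*q/2 + 30*q + 14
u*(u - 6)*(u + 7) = u^3 + u^2 - 42*u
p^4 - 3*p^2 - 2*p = p*(p - 2)*(p + 1)^2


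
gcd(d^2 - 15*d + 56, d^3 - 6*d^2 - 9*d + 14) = d - 7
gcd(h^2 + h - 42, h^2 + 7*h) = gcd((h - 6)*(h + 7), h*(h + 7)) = h + 7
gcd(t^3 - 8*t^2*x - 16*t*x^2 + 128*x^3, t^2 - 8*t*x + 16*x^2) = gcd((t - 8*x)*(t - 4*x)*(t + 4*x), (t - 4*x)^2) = -t + 4*x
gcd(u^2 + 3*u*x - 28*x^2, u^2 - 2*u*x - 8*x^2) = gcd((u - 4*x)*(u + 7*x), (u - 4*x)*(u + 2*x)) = -u + 4*x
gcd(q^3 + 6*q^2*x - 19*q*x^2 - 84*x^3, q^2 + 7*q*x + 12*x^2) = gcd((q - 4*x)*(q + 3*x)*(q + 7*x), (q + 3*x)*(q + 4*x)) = q + 3*x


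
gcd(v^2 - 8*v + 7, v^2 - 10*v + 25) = 1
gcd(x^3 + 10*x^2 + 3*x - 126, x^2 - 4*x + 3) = x - 3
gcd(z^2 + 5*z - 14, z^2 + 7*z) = z + 7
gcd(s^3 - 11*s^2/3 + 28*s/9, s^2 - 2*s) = s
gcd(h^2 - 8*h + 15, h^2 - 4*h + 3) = h - 3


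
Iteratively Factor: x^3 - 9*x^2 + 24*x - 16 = (x - 4)*(x^2 - 5*x + 4) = (x - 4)^2*(x - 1)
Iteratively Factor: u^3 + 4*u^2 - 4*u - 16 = (u + 4)*(u^2 - 4) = (u + 2)*(u + 4)*(u - 2)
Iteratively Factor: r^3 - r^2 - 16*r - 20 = (r + 2)*(r^2 - 3*r - 10) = (r + 2)^2*(r - 5)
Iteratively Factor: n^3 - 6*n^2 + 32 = (n - 4)*(n^2 - 2*n - 8) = (n - 4)^2*(n + 2)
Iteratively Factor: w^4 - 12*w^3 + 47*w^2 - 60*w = (w - 5)*(w^3 - 7*w^2 + 12*w) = w*(w - 5)*(w^2 - 7*w + 12) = w*(w - 5)*(w - 4)*(w - 3)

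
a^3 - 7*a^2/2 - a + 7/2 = (a - 7/2)*(a - 1)*(a + 1)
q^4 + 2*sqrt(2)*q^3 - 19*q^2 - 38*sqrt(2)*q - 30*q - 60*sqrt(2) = (q - 5)*(q + 2)*(q + 3)*(q + 2*sqrt(2))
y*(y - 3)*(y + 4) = y^3 + y^2 - 12*y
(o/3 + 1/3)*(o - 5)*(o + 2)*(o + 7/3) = o^4/3 + o^3/9 - 53*o^2/9 - 121*o/9 - 70/9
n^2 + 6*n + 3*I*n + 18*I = (n + 6)*(n + 3*I)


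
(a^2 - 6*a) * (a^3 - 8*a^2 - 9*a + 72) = a^5 - 14*a^4 + 39*a^3 + 126*a^2 - 432*a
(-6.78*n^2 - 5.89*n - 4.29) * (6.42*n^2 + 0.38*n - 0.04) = -43.5276*n^4 - 40.3902*n^3 - 29.5088*n^2 - 1.3946*n + 0.1716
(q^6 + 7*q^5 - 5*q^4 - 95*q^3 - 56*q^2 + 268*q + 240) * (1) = q^6 + 7*q^5 - 5*q^4 - 95*q^3 - 56*q^2 + 268*q + 240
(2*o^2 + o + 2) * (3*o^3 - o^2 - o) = 6*o^5 + o^4 + 3*o^3 - 3*o^2 - 2*o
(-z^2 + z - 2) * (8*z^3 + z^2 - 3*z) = -8*z^5 + 7*z^4 - 12*z^3 - 5*z^2 + 6*z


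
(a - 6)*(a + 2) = a^2 - 4*a - 12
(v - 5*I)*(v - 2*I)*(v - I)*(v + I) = v^4 - 7*I*v^3 - 9*v^2 - 7*I*v - 10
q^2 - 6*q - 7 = (q - 7)*(q + 1)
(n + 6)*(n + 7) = n^2 + 13*n + 42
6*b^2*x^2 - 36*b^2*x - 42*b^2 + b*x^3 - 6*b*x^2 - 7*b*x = (6*b + x)*(x - 7)*(b*x + b)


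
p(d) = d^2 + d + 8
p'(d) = 2*d + 1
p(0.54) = 8.83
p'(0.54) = 2.08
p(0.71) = 9.21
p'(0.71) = 2.42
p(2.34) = 15.82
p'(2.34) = 5.68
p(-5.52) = 32.95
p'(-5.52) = -10.04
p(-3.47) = 16.57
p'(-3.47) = -5.94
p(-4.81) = 26.33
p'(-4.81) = -8.62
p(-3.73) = 18.18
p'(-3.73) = -6.46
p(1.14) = 10.44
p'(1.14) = 3.28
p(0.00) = 8.00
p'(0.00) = 1.00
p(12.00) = 164.00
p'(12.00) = 25.00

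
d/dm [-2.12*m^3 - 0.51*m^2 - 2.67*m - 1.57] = -6.36*m^2 - 1.02*m - 2.67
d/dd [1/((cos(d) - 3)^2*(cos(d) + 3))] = 3*(cos(d) + 1)*sin(d)/((cos(d) - 3)^3*(cos(d) + 3)^2)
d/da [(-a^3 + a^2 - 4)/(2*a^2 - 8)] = a^2*(12 - a^2)/(2*(a^4 - 8*a^2 + 16))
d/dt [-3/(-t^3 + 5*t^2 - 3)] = 3*t*(10 - 3*t)/(t^3 - 5*t^2 + 3)^2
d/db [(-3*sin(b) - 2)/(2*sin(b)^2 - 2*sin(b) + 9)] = (6*sin(b)^2 + 8*sin(b) - 31)*cos(b)/(-2*sin(b) - cos(2*b) + 10)^2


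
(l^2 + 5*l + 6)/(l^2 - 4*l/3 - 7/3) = 3*(l^2 + 5*l + 6)/(3*l^2 - 4*l - 7)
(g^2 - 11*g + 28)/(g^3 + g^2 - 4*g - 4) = (g^2 - 11*g + 28)/(g^3 + g^2 - 4*g - 4)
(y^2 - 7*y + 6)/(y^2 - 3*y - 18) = (y - 1)/(y + 3)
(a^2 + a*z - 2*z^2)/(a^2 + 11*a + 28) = (a^2 + a*z - 2*z^2)/(a^2 + 11*a + 28)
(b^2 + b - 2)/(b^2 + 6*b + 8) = (b - 1)/(b + 4)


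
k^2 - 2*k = k*(k - 2)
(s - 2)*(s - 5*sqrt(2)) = s^2 - 5*sqrt(2)*s - 2*s + 10*sqrt(2)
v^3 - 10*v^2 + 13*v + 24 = (v - 8)*(v - 3)*(v + 1)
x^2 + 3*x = x*(x + 3)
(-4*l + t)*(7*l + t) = -28*l^2 + 3*l*t + t^2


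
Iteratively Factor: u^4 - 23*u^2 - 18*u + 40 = (u - 1)*(u^3 + u^2 - 22*u - 40) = (u - 1)*(u + 2)*(u^2 - u - 20) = (u - 1)*(u + 2)*(u + 4)*(u - 5)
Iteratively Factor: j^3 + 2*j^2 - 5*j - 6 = (j + 3)*(j^2 - j - 2) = (j - 2)*(j + 3)*(j + 1)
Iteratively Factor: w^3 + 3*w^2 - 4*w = (w - 1)*(w^2 + 4*w) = (w - 1)*(w + 4)*(w)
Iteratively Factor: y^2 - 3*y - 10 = (y + 2)*(y - 5)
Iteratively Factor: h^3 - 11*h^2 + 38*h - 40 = (h - 2)*(h^2 - 9*h + 20) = (h - 5)*(h - 2)*(h - 4)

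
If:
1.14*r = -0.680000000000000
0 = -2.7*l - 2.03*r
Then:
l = 0.45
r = -0.60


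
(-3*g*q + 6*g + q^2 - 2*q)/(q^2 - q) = (-3*g*q + 6*g + q^2 - 2*q)/(q*(q - 1))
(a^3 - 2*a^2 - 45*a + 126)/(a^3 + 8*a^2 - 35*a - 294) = (a - 3)/(a + 7)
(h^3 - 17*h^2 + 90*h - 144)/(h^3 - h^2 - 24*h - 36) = (h^2 - 11*h + 24)/(h^2 + 5*h + 6)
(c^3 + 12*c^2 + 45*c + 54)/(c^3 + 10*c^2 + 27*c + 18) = (c + 3)/(c + 1)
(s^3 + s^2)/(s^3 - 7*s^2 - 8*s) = s/(s - 8)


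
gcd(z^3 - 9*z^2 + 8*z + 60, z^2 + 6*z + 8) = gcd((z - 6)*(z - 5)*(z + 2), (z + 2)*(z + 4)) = z + 2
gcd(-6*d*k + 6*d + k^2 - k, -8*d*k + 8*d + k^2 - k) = k - 1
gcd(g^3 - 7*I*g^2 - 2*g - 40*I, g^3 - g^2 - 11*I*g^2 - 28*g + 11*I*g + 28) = g - 4*I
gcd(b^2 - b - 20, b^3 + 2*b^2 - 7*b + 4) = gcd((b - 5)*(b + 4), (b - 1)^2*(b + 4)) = b + 4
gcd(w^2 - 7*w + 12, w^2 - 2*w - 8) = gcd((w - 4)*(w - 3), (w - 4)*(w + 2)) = w - 4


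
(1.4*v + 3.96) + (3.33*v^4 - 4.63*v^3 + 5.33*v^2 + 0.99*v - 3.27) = 3.33*v^4 - 4.63*v^3 + 5.33*v^2 + 2.39*v + 0.69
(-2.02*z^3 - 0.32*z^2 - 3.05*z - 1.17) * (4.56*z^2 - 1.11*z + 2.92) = -9.2112*z^5 + 0.783000000000001*z^4 - 19.4512*z^3 - 2.8841*z^2 - 7.6073*z - 3.4164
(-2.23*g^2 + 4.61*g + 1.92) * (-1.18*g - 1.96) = 2.6314*g^3 - 1.069*g^2 - 11.3012*g - 3.7632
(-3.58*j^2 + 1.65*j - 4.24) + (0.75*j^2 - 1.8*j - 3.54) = -2.83*j^2 - 0.15*j - 7.78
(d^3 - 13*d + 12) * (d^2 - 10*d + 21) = d^5 - 10*d^4 + 8*d^3 + 142*d^2 - 393*d + 252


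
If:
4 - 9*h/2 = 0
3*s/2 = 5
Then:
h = 8/9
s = 10/3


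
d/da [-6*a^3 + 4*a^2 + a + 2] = -18*a^2 + 8*a + 1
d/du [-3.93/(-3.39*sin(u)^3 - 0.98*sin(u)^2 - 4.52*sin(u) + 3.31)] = (-7.7028*sin(u) + 19.98405*cos(2*u) - 37.74765)*cos(u)/(3.39*sin(u)^3 + 0.98*sin(u)^2 + 4.52*sin(u) - 3.31)^2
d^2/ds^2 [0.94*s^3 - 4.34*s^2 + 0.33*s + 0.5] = 5.64*s - 8.68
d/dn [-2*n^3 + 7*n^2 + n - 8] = -6*n^2 + 14*n + 1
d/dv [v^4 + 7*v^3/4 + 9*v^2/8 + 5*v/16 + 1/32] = 4*v^3 + 21*v^2/4 + 9*v/4 + 5/16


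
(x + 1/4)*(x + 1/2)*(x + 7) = x^3 + 31*x^2/4 + 43*x/8 + 7/8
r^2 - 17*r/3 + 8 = (r - 3)*(r - 8/3)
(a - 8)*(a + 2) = a^2 - 6*a - 16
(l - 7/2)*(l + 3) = l^2 - l/2 - 21/2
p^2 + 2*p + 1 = (p + 1)^2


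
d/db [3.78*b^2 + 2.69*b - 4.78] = 7.56*b + 2.69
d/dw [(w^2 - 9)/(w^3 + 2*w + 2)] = (2*w*(w^3 + 2*w + 2) - (w^2 - 9)*(3*w^2 + 2))/(w^3 + 2*w + 2)^2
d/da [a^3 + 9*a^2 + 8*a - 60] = 3*a^2 + 18*a + 8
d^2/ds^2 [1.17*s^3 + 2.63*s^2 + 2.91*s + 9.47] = 7.02*s + 5.26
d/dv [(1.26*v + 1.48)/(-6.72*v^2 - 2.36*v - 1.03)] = (8.4672*v^2 + 19.8912*v + 2.195)/(45.1584*v^4 + 31.7184*v^3 + 19.4128*v^2 + 4.8616*v + 1.0609)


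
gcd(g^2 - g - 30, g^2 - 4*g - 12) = g - 6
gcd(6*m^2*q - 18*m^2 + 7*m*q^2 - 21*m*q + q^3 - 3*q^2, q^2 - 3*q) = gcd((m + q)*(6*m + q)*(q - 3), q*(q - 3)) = q - 3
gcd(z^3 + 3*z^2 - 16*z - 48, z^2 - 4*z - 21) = z + 3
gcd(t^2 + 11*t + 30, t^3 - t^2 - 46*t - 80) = t + 5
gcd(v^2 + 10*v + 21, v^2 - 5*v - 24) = v + 3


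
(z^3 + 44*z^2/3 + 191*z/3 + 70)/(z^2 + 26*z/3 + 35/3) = z + 6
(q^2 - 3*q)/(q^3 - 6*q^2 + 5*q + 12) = q/(q^2 - 3*q - 4)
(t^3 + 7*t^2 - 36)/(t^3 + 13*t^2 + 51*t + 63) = (t^2 + 4*t - 12)/(t^2 + 10*t + 21)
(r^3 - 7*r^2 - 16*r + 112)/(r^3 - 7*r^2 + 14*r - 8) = (r^2 - 3*r - 28)/(r^2 - 3*r + 2)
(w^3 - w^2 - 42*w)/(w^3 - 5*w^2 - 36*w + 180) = w*(w - 7)/(w^2 - 11*w + 30)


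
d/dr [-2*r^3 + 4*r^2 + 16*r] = -6*r^2 + 8*r + 16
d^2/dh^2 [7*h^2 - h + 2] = 14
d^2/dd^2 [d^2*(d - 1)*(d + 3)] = 12*d^2 + 12*d - 6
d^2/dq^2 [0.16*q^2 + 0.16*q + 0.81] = 0.320000000000000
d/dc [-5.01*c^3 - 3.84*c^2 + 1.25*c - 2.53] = -15.03*c^2 - 7.68*c + 1.25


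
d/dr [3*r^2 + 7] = 6*r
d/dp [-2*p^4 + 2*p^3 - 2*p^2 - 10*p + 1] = -8*p^3 + 6*p^2 - 4*p - 10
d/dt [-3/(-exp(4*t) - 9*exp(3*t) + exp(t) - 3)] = (-12*exp(3*t) - 81*exp(2*t) + 3)*exp(t)/(exp(4*t) + 9*exp(3*t) - exp(t) + 3)^2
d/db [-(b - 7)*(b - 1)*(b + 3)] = -3*b^2 + 10*b + 17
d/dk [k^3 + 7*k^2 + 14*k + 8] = 3*k^2 + 14*k + 14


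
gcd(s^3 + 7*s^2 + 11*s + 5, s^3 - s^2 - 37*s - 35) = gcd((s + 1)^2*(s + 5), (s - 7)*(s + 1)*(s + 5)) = s^2 + 6*s + 5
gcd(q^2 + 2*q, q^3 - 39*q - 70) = q + 2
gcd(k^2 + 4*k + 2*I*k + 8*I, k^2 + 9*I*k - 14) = k + 2*I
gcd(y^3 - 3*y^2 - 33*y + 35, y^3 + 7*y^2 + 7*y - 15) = y^2 + 4*y - 5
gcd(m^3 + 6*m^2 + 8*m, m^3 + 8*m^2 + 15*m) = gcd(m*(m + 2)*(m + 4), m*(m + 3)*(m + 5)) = m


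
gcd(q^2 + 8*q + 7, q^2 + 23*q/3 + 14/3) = q + 7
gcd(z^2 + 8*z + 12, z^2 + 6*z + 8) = z + 2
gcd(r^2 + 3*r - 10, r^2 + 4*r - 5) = r + 5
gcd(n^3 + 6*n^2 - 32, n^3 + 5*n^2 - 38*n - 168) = n + 4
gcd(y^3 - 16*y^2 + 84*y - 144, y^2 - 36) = y - 6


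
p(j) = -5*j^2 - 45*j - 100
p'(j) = -10*j - 45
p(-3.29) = -6.07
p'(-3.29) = -12.10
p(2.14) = -219.20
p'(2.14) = -66.40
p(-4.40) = 1.20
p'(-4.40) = -1.00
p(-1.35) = -48.36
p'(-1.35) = -31.50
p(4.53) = -406.45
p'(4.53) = -90.30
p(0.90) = -144.55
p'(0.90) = -54.00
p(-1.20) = -53.20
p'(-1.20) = -33.00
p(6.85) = -642.86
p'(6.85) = -113.50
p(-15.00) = -550.00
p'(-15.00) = 105.00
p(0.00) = -100.00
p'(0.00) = -45.00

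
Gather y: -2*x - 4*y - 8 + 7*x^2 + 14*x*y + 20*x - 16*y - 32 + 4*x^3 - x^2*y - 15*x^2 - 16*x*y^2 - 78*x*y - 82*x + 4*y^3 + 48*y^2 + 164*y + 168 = 4*x^3 - 8*x^2 - 64*x + 4*y^3 + y^2*(48 - 16*x) + y*(-x^2 - 64*x + 144) + 128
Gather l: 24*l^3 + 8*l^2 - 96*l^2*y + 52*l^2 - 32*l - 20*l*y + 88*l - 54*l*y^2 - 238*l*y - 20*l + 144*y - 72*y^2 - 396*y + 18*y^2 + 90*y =24*l^3 + l^2*(60 - 96*y) + l*(-54*y^2 - 258*y + 36) - 54*y^2 - 162*y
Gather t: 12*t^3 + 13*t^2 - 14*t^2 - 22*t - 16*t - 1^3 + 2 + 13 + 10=12*t^3 - t^2 - 38*t + 24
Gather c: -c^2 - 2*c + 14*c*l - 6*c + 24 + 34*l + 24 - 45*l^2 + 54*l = -c^2 + c*(14*l - 8) - 45*l^2 + 88*l + 48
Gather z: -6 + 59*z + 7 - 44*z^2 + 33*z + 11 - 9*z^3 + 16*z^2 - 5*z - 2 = -9*z^3 - 28*z^2 + 87*z + 10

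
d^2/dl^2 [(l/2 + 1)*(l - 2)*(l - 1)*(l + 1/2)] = 6*l^2 - 3*l/2 - 9/2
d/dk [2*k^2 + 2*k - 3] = 4*k + 2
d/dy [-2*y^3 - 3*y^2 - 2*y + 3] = -6*y^2 - 6*y - 2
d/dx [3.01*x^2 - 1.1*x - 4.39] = 6.02*x - 1.1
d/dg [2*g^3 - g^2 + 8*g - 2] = 6*g^2 - 2*g + 8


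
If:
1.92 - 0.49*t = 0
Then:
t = 3.92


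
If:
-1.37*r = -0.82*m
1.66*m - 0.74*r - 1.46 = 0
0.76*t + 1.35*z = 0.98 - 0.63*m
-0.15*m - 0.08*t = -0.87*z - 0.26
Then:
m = 1.20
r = 0.72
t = 0.39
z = -0.06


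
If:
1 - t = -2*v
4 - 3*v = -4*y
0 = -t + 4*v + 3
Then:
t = -1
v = -1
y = -7/4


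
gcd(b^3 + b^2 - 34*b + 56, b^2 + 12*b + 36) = 1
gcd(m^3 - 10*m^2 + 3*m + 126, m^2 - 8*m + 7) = m - 7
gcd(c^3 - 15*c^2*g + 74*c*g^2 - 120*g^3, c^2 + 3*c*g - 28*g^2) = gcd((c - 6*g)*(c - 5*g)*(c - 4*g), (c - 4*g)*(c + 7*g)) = c - 4*g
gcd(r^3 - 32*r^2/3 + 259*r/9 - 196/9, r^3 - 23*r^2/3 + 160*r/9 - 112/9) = r^2 - 11*r/3 + 28/9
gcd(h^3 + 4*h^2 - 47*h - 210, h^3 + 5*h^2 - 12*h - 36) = h + 6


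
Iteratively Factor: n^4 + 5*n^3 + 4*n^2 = (n)*(n^3 + 5*n^2 + 4*n) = n*(n + 1)*(n^2 + 4*n) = n*(n + 1)*(n + 4)*(n)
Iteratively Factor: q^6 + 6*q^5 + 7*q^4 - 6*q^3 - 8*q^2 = (q + 4)*(q^5 + 2*q^4 - q^3 - 2*q^2) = (q - 1)*(q + 4)*(q^4 + 3*q^3 + 2*q^2) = (q - 1)*(q + 1)*(q + 4)*(q^3 + 2*q^2) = q*(q - 1)*(q + 1)*(q + 4)*(q^2 + 2*q) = q^2*(q - 1)*(q + 1)*(q + 4)*(q + 2)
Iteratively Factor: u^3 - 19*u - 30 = (u + 2)*(u^2 - 2*u - 15) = (u - 5)*(u + 2)*(u + 3)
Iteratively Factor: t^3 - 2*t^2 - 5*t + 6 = (t - 3)*(t^2 + t - 2) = (t - 3)*(t - 1)*(t + 2)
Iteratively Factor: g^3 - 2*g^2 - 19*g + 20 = (g - 5)*(g^2 + 3*g - 4) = (g - 5)*(g + 4)*(g - 1)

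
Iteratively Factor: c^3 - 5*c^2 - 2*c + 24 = (c + 2)*(c^2 - 7*c + 12) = (c - 3)*(c + 2)*(c - 4)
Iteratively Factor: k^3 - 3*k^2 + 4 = (k + 1)*(k^2 - 4*k + 4) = (k - 2)*(k + 1)*(k - 2)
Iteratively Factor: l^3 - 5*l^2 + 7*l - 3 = (l - 1)*(l^2 - 4*l + 3) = (l - 3)*(l - 1)*(l - 1)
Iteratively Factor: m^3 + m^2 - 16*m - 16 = (m + 1)*(m^2 - 16) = (m - 4)*(m + 1)*(m + 4)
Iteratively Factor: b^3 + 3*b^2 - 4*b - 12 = (b + 3)*(b^2 - 4) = (b + 2)*(b + 3)*(b - 2)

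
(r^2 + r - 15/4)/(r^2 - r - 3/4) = (2*r + 5)/(2*r + 1)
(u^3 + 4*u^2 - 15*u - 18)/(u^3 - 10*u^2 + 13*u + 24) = (u + 6)/(u - 8)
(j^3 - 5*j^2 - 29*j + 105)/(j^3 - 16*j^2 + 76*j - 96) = (j^3 - 5*j^2 - 29*j + 105)/(j^3 - 16*j^2 + 76*j - 96)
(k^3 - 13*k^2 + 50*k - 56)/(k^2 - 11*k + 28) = k - 2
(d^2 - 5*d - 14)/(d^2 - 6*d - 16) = (d - 7)/(d - 8)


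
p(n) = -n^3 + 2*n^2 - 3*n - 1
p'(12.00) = -387.00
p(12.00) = -1477.00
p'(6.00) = -87.00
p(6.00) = -163.00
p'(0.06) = -2.77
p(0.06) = -1.17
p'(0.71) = -1.67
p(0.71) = -2.48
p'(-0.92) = -9.22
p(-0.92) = 4.23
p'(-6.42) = -152.33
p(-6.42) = 365.30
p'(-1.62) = -17.35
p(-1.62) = 13.36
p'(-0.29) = -4.41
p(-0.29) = 0.06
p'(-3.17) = -45.83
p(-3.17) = 60.46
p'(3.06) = -18.85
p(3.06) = -20.11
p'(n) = -3*n^2 + 4*n - 3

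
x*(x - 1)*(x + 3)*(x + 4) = x^4 + 6*x^3 + 5*x^2 - 12*x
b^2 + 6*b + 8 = (b + 2)*(b + 4)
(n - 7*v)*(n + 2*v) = n^2 - 5*n*v - 14*v^2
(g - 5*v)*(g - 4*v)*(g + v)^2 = g^4 - 7*g^3*v + 3*g^2*v^2 + 31*g*v^3 + 20*v^4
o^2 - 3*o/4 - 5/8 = (o - 5/4)*(o + 1/2)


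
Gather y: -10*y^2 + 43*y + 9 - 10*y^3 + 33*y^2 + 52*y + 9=-10*y^3 + 23*y^2 + 95*y + 18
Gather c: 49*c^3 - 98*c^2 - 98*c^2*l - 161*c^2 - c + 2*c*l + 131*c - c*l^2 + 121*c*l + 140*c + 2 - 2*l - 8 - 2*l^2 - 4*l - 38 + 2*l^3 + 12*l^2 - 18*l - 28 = 49*c^3 + c^2*(-98*l - 259) + c*(-l^2 + 123*l + 270) + 2*l^3 + 10*l^2 - 24*l - 72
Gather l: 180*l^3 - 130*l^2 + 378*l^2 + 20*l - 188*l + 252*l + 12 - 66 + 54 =180*l^3 + 248*l^2 + 84*l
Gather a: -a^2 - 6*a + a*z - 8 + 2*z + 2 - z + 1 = -a^2 + a*(z - 6) + z - 5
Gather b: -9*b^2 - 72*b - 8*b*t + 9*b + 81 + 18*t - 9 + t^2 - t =-9*b^2 + b*(-8*t - 63) + t^2 + 17*t + 72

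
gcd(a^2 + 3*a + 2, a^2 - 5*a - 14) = a + 2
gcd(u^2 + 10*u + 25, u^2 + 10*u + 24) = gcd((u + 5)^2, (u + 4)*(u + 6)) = 1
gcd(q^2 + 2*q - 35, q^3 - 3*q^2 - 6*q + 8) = 1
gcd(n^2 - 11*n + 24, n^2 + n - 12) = n - 3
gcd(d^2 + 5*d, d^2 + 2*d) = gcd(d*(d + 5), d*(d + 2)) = d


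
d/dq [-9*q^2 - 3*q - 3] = -18*q - 3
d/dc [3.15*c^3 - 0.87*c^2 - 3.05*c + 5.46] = 9.45*c^2 - 1.74*c - 3.05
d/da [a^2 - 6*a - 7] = 2*a - 6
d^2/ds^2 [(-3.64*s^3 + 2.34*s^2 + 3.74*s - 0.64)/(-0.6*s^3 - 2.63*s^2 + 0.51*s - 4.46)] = (-13.17264*s^6 - 1.39536000000003*s^5 - 153.82944*s^4 - 39.9795120000001*s^3 + 260.493864*s^2 + 682.222824*s - 124.787912)/(0.216*s^9 + 2.8404*s^8 + 11.89962*s^7 + 18.179567*s^6 + 32.112603*s^5 + 86.411751*s^4 - 0.220958999999998*s^3 + 160.424862*s^2 - 30.434148*s + 88.716536)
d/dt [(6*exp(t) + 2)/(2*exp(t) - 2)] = -1/sinh(t/2)^2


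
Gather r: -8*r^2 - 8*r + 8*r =-8*r^2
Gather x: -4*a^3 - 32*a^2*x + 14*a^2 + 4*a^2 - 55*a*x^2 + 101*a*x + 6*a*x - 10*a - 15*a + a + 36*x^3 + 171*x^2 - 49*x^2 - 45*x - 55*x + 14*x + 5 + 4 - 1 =-4*a^3 + 18*a^2 - 24*a + 36*x^3 + x^2*(122 - 55*a) + x*(-32*a^2 + 107*a - 86) + 8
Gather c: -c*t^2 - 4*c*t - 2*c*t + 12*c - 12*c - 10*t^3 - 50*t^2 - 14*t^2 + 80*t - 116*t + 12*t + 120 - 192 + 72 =c*(-t^2 - 6*t) - 10*t^3 - 64*t^2 - 24*t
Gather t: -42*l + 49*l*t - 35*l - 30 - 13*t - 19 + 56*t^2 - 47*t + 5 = -77*l + 56*t^2 + t*(49*l - 60) - 44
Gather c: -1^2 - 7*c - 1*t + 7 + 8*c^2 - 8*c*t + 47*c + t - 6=8*c^2 + c*(40 - 8*t)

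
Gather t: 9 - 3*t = 9 - 3*t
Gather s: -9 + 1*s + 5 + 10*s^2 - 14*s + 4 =10*s^2 - 13*s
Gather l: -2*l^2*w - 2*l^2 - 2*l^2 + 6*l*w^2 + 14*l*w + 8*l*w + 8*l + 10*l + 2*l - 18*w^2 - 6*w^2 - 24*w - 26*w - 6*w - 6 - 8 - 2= l^2*(-2*w - 4) + l*(6*w^2 + 22*w + 20) - 24*w^2 - 56*w - 16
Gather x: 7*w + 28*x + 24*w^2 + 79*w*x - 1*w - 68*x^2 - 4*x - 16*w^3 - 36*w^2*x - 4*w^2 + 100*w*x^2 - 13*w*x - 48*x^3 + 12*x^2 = -16*w^3 + 20*w^2 + 6*w - 48*x^3 + x^2*(100*w - 56) + x*(-36*w^2 + 66*w + 24)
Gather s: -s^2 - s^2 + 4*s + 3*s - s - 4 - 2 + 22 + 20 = -2*s^2 + 6*s + 36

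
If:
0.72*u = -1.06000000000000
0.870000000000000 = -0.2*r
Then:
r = -4.35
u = -1.47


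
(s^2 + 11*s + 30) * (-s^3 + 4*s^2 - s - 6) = -s^5 - 7*s^4 + 13*s^3 + 103*s^2 - 96*s - 180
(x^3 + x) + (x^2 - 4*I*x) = x^3 + x^2 + x - 4*I*x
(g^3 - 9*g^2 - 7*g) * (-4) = -4*g^3 + 36*g^2 + 28*g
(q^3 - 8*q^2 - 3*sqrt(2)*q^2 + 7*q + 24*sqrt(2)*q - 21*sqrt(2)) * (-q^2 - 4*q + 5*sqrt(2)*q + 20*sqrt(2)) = -q^5 + 4*q^4 + 8*sqrt(2)*q^4 - 32*sqrt(2)*q^3 - 5*q^3 - 200*sqrt(2)*q^2 + 92*q^2 + 224*sqrt(2)*q + 750*q - 840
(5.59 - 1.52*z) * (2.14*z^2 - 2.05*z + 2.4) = -3.2528*z^3 + 15.0786*z^2 - 15.1075*z + 13.416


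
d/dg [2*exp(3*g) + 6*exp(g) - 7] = 6*(exp(2*g) + 1)*exp(g)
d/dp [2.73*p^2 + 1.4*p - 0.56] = 5.46*p + 1.4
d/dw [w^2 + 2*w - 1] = 2*w + 2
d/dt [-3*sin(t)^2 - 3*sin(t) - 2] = -3*sin(2*t) - 3*cos(t)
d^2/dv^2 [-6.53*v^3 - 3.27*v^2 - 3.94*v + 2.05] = -39.18*v - 6.54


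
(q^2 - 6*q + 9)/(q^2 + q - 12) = (q - 3)/(q + 4)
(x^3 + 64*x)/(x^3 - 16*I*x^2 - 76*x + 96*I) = x*(x + 8*I)/(x^2 - 8*I*x - 12)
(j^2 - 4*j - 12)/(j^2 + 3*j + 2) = (j - 6)/(j + 1)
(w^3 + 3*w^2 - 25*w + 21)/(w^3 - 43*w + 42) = (w - 3)/(w - 6)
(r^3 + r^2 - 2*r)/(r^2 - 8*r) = (r^2 + r - 2)/(r - 8)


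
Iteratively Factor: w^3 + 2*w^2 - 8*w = (w - 2)*(w^2 + 4*w) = (w - 2)*(w + 4)*(w)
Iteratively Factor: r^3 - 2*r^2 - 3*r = (r + 1)*(r^2 - 3*r) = (r - 3)*(r + 1)*(r)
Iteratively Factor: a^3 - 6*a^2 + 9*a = (a)*(a^2 - 6*a + 9) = a*(a - 3)*(a - 3)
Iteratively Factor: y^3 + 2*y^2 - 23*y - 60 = (y + 3)*(y^2 - y - 20) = (y - 5)*(y + 3)*(y + 4)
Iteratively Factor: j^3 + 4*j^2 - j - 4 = (j + 1)*(j^2 + 3*j - 4) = (j - 1)*(j + 1)*(j + 4)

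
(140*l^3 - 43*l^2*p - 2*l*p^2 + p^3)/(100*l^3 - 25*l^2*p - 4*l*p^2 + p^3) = (7*l + p)/(5*l + p)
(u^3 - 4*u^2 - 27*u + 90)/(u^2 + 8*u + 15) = (u^2 - 9*u + 18)/(u + 3)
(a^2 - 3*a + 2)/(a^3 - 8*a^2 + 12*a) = (a - 1)/(a*(a - 6))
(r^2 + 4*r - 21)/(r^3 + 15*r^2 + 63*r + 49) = (r - 3)/(r^2 + 8*r + 7)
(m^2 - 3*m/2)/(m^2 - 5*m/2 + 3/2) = m/(m - 1)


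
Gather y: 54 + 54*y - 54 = 54*y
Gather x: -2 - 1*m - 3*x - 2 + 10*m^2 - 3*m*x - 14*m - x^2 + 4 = 10*m^2 - 15*m - x^2 + x*(-3*m - 3)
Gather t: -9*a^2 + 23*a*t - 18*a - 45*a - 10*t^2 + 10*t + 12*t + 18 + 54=-9*a^2 - 63*a - 10*t^2 + t*(23*a + 22) + 72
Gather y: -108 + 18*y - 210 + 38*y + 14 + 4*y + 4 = 60*y - 300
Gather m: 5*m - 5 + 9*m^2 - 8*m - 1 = 9*m^2 - 3*m - 6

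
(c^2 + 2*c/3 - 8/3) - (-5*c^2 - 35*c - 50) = 6*c^2 + 107*c/3 + 142/3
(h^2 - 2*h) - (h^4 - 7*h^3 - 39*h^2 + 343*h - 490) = -h^4 + 7*h^3 + 40*h^2 - 345*h + 490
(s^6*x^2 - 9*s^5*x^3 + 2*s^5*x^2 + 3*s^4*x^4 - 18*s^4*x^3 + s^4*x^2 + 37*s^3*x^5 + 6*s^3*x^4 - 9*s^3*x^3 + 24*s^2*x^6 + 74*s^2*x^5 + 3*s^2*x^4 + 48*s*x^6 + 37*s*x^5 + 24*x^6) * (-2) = -2*s^6*x^2 + 18*s^5*x^3 - 4*s^5*x^2 - 6*s^4*x^4 + 36*s^4*x^3 - 2*s^4*x^2 - 74*s^3*x^5 - 12*s^3*x^4 + 18*s^3*x^3 - 48*s^2*x^6 - 148*s^2*x^5 - 6*s^2*x^4 - 96*s*x^6 - 74*s*x^5 - 48*x^6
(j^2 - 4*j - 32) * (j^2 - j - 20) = j^4 - 5*j^3 - 48*j^2 + 112*j + 640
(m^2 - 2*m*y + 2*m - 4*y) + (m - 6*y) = m^2 - 2*m*y + 3*m - 10*y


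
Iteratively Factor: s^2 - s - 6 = (s + 2)*(s - 3)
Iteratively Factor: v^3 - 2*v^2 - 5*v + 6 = (v - 1)*(v^2 - v - 6) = (v - 3)*(v - 1)*(v + 2)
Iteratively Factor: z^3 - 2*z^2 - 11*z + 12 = (z - 1)*(z^2 - z - 12) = (z - 1)*(z + 3)*(z - 4)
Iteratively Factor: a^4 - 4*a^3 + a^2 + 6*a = (a + 1)*(a^3 - 5*a^2 + 6*a) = a*(a + 1)*(a^2 - 5*a + 6) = a*(a - 3)*(a + 1)*(a - 2)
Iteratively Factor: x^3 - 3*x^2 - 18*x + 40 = (x - 2)*(x^2 - x - 20) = (x - 5)*(x - 2)*(x + 4)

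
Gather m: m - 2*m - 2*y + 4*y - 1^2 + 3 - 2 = -m + 2*y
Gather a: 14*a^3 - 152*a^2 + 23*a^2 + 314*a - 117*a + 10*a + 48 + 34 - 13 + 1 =14*a^3 - 129*a^2 + 207*a + 70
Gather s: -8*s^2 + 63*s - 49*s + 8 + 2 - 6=-8*s^2 + 14*s + 4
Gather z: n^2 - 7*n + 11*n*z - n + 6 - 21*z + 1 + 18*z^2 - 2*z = n^2 - 8*n + 18*z^2 + z*(11*n - 23) + 7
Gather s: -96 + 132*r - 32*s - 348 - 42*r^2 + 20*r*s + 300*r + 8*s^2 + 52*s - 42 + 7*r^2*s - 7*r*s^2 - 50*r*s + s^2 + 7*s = -42*r^2 + 432*r + s^2*(9 - 7*r) + s*(7*r^2 - 30*r + 27) - 486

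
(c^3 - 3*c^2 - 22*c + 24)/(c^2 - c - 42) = (-c^3 + 3*c^2 + 22*c - 24)/(-c^2 + c + 42)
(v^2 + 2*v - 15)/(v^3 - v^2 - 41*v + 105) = (v + 5)/(v^2 + 2*v - 35)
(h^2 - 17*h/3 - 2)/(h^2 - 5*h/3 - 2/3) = (h - 6)/(h - 2)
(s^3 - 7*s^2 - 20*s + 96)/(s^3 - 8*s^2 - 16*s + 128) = (s - 3)/(s - 4)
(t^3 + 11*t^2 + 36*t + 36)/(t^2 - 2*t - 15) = (t^2 + 8*t + 12)/(t - 5)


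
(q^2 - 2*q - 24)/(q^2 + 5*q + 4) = (q - 6)/(q + 1)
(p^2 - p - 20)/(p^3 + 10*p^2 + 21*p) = (p^2 - p - 20)/(p*(p^2 + 10*p + 21))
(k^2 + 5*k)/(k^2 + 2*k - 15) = k/(k - 3)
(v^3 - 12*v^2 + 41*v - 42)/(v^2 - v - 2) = (v^2 - 10*v + 21)/(v + 1)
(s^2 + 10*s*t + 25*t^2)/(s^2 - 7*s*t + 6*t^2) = (s^2 + 10*s*t + 25*t^2)/(s^2 - 7*s*t + 6*t^2)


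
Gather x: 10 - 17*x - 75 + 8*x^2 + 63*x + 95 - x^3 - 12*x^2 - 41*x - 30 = -x^3 - 4*x^2 + 5*x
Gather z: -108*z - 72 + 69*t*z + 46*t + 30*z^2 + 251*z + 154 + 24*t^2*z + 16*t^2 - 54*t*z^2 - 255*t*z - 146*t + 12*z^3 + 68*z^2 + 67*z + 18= 16*t^2 - 100*t + 12*z^3 + z^2*(98 - 54*t) + z*(24*t^2 - 186*t + 210) + 100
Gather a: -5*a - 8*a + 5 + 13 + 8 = 26 - 13*a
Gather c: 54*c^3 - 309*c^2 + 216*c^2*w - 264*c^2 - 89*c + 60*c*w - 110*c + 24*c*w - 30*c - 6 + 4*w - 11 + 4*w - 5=54*c^3 + c^2*(216*w - 573) + c*(84*w - 229) + 8*w - 22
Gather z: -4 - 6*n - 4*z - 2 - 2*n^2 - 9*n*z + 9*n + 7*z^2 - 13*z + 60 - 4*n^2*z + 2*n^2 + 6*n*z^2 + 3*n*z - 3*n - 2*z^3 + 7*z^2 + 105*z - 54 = -2*z^3 + z^2*(6*n + 14) + z*(-4*n^2 - 6*n + 88)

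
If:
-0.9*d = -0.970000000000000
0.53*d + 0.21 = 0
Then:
No Solution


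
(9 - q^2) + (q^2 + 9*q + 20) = 9*q + 29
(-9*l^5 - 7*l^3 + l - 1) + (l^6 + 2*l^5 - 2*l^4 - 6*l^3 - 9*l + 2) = l^6 - 7*l^5 - 2*l^4 - 13*l^3 - 8*l + 1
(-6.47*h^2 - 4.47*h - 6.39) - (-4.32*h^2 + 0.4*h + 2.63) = -2.15*h^2 - 4.87*h - 9.02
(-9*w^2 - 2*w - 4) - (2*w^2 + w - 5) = -11*w^2 - 3*w + 1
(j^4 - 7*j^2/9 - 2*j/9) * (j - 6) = j^5 - 6*j^4 - 7*j^3/9 + 40*j^2/9 + 4*j/3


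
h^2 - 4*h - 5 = (h - 5)*(h + 1)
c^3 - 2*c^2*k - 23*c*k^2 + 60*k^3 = (c - 4*k)*(c - 3*k)*(c + 5*k)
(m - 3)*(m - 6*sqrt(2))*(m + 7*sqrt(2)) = m^3 - 3*m^2 + sqrt(2)*m^2 - 84*m - 3*sqrt(2)*m + 252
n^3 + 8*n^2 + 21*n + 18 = (n + 2)*(n + 3)^2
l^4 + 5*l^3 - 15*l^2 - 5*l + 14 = (l - 2)*(l - 1)*(l + 1)*(l + 7)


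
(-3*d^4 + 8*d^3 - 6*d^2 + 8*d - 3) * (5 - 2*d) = 6*d^5 - 31*d^4 + 52*d^3 - 46*d^2 + 46*d - 15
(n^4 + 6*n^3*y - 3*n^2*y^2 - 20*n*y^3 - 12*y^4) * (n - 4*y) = n^5 + 2*n^4*y - 27*n^3*y^2 - 8*n^2*y^3 + 68*n*y^4 + 48*y^5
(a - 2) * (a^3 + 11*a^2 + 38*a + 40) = a^4 + 9*a^3 + 16*a^2 - 36*a - 80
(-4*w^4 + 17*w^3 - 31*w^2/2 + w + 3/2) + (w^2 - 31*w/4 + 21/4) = -4*w^4 + 17*w^3 - 29*w^2/2 - 27*w/4 + 27/4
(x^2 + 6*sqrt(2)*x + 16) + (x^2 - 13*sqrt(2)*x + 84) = 2*x^2 - 7*sqrt(2)*x + 100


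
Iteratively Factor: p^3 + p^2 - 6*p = (p - 2)*(p^2 + 3*p) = p*(p - 2)*(p + 3)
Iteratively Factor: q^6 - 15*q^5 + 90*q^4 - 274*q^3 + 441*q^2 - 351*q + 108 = (q - 3)*(q^5 - 12*q^4 + 54*q^3 - 112*q^2 + 105*q - 36) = (q - 3)^2*(q^4 - 9*q^3 + 27*q^2 - 31*q + 12) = (q - 4)*(q - 3)^2*(q^3 - 5*q^2 + 7*q - 3) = (q - 4)*(q - 3)^2*(q - 1)*(q^2 - 4*q + 3) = (q - 4)*(q - 3)^3*(q - 1)*(q - 1)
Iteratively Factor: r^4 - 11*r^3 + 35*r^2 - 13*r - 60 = (r - 5)*(r^3 - 6*r^2 + 5*r + 12) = (r - 5)*(r - 3)*(r^2 - 3*r - 4) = (r - 5)*(r - 4)*(r - 3)*(r + 1)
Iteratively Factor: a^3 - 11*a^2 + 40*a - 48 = (a - 3)*(a^2 - 8*a + 16) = (a - 4)*(a - 3)*(a - 4)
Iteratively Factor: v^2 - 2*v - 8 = (v - 4)*(v + 2)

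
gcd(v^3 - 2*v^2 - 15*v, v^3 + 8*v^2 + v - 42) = v + 3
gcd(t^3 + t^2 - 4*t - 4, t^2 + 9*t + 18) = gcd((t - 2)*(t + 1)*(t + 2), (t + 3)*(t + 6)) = 1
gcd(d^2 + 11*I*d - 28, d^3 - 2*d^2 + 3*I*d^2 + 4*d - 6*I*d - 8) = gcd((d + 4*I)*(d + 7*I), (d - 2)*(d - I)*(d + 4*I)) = d + 4*I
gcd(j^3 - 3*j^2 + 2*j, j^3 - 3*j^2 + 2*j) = j^3 - 3*j^2 + 2*j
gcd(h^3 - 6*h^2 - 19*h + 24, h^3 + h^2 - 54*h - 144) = h^2 - 5*h - 24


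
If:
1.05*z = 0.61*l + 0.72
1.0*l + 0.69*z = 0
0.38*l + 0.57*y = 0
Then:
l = -0.34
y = 0.23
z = 0.49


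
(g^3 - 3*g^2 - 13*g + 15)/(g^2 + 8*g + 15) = (g^2 - 6*g + 5)/(g + 5)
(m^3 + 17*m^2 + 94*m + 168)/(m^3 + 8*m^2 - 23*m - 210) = (m + 4)/(m - 5)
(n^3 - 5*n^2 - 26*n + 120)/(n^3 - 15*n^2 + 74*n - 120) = (n + 5)/(n - 5)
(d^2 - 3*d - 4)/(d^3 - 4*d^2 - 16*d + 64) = (d + 1)/(d^2 - 16)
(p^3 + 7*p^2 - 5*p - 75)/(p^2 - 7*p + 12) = (p^2 + 10*p + 25)/(p - 4)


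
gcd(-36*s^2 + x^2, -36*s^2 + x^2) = -36*s^2 + x^2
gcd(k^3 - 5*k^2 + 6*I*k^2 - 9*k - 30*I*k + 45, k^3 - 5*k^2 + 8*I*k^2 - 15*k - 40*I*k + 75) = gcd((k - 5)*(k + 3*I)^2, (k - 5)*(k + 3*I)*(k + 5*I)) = k^2 + k*(-5 + 3*I) - 15*I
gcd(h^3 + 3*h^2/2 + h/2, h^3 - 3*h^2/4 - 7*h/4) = h^2 + h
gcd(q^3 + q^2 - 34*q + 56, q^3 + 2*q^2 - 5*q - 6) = q - 2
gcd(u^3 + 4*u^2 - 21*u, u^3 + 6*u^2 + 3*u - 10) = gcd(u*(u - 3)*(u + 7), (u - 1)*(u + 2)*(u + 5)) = 1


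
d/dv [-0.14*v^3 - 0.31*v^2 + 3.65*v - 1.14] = -0.42*v^2 - 0.62*v + 3.65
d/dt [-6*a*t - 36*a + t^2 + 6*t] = -6*a + 2*t + 6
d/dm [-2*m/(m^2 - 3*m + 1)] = 2*(m^2 - 1)/(m^4 - 6*m^3 + 11*m^2 - 6*m + 1)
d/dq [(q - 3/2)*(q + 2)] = 2*q + 1/2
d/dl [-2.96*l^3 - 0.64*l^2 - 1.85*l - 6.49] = -8.88*l^2 - 1.28*l - 1.85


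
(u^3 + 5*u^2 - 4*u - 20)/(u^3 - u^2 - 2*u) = (u^2 + 7*u + 10)/(u*(u + 1))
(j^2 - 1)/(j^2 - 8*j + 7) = (j + 1)/(j - 7)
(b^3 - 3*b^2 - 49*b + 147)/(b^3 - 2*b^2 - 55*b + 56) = (b^2 - 10*b + 21)/(b^2 - 9*b + 8)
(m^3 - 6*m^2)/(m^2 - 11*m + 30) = m^2/(m - 5)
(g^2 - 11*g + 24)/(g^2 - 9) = (g - 8)/(g + 3)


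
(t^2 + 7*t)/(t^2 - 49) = t/(t - 7)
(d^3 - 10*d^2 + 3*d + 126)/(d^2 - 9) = (d^2 - 13*d + 42)/(d - 3)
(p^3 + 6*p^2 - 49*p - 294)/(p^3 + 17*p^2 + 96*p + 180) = (p^2 - 49)/(p^2 + 11*p + 30)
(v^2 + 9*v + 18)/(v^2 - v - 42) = (v + 3)/(v - 7)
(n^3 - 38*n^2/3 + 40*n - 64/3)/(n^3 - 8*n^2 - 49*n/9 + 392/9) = 3*(3*n^2 - 14*n + 8)/(9*n^2 - 49)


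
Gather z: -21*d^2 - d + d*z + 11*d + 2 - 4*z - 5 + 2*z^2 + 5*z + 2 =-21*d^2 + 10*d + 2*z^2 + z*(d + 1) - 1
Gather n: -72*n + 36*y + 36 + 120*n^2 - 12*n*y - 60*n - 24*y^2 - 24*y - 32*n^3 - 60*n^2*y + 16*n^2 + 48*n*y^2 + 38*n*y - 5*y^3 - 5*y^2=-32*n^3 + n^2*(136 - 60*y) + n*(48*y^2 + 26*y - 132) - 5*y^3 - 29*y^2 + 12*y + 36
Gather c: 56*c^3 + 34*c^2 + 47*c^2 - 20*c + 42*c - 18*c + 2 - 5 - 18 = 56*c^3 + 81*c^2 + 4*c - 21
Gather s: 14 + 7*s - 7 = 7*s + 7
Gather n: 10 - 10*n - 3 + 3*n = 7 - 7*n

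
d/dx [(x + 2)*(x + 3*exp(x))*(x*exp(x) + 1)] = (x + 1)*(x + 2)*(x + 3*exp(x))*exp(x) + (x + 2)*(x*exp(x) + 1)*(3*exp(x) + 1) + (x + 3*exp(x))*(x*exp(x) + 1)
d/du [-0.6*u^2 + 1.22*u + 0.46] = 1.22 - 1.2*u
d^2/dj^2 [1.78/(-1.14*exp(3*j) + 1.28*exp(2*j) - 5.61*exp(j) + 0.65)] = (-1.78*(3.42*exp(2*j) - 2.56*exp(j) + 5.61)*(6.84*exp(2*j) - 5.12*exp(j) + 11.22)*exp(j) + (18.2628*exp(2*j) - 9.1136*exp(j) + 9.9858)*(1.14*exp(3*j) - 1.28*exp(2*j) + 5.61*exp(j) - 0.65))*exp(j)/(1.14*exp(3*j) - 1.28*exp(2*j) + 5.61*exp(j) - 0.65)^3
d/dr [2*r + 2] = 2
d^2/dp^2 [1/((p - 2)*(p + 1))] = 2*((p - 2)^2 + (p - 2)*(p + 1) + (p + 1)^2)/((p - 2)^3*(p + 1)^3)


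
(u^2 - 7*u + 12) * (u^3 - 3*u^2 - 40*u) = u^5 - 10*u^4 - 7*u^3 + 244*u^2 - 480*u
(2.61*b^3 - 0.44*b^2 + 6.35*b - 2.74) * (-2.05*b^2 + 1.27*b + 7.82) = -5.3505*b^5 + 4.2167*b^4 + 6.8339*b^3 + 10.2407*b^2 + 46.1772*b - 21.4268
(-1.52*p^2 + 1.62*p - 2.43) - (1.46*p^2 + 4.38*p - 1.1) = -2.98*p^2 - 2.76*p - 1.33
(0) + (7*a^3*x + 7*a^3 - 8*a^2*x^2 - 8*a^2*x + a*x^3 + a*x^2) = 7*a^3*x + 7*a^3 - 8*a^2*x^2 - 8*a^2*x + a*x^3 + a*x^2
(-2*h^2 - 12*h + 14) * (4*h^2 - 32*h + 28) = -8*h^4 + 16*h^3 + 384*h^2 - 784*h + 392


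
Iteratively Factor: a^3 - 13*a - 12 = (a + 1)*(a^2 - a - 12) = (a - 4)*(a + 1)*(a + 3)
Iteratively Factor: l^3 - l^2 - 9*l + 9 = (l - 3)*(l^2 + 2*l - 3) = (l - 3)*(l - 1)*(l + 3)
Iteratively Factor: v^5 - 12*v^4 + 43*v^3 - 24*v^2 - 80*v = (v - 4)*(v^4 - 8*v^3 + 11*v^2 + 20*v) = (v - 5)*(v - 4)*(v^3 - 3*v^2 - 4*v) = (v - 5)*(v - 4)*(v + 1)*(v^2 - 4*v) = (v - 5)*(v - 4)^2*(v + 1)*(v)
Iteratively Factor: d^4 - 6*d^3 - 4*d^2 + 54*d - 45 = (d - 1)*(d^3 - 5*d^2 - 9*d + 45) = (d - 1)*(d + 3)*(d^2 - 8*d + 15) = (d - 5)*(d - 1)*(d + 3)*(d - 3)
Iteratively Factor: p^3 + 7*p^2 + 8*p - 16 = (p + 4)*(p^2 + 3*p - 4) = (p - 1)*(p + 4)*(p + 4)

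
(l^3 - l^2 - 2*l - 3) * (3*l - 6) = 3*l^4 - 9*l^3 + 3*l + 18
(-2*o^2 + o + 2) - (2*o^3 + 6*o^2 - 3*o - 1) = -2*o^3 - 8*o^2 + 4*o + 3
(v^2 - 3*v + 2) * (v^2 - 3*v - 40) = v^4 - 6*v^3 - 29*v^2 + 114*v - 80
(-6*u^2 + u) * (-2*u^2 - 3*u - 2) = 12*u^4 + 16*u^3 + 9*u^2 - 2*u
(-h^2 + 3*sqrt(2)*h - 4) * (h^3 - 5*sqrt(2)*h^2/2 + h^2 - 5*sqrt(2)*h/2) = -h^5 - h^4 + 11*sqrt(2)*h^4/2 - 19*h^3 + 11*sqrt(2)*h^3/2 - 19*h^2 + 10*sqrt(2)*h^2 + 10*sqrt(2)*h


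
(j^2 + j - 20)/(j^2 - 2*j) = (j^2 + j - 20)/(j*(j - 2))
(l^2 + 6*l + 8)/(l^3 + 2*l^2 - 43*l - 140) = (l + 2)/(l^2 - 2*l - 35)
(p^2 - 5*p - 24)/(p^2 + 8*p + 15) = (p - 8)/(p + 5)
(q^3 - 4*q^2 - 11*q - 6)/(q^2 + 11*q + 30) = (q^3 - 4*q^2 - 11*q - 6)/(q^2 + 11*q + 30)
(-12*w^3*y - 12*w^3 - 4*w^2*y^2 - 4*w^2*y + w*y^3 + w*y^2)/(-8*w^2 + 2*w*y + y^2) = w*(-12*w^2*y - 12*w^2 - 4*w*y^2 - 4*w*y + y^3 + y^2)/(-8*w^2 + 2*w*y + y^2)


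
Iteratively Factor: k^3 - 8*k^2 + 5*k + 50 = (k - 5)*(k^2 - 3*k - 10) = (k - 5)^2*(k + 2)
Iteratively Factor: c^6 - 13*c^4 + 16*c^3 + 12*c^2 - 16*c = (c - 1)*(c^5 + c^4 - 12*c^3 + 4*c^2 + 16*c) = c*(c - 1)*(c^4 + c^3 - 12*c^2 + 4*c + 16) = c*(c - 2)*(c - 1)*(c^3 + 3*c^2 - 6*c - 8) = c*(c - 2)*(c - 1)*(c + 1)*(c^2 + 2*c - 8) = c*(c - 2)^2*(c - 1)*(c + 1)*(c + 4)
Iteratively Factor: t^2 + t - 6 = (t + 3)*(t - 2)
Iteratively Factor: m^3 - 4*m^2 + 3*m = (m)*(m^2 - 4*m + 3) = m*(m - 3)*(m - 1)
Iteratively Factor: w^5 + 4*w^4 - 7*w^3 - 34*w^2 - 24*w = (w + 4)*(w^4 - 7*w^2 - 6*w) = w*(w + 4)*(w^3 - 7*w - 6) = w*(w - 3)*(w + 4)*(w^2 + 3*w + 2) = w*(w - 3)*(w + 2)*(w + 4)*(w + 1)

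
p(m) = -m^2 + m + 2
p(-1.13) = -0.41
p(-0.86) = 0.40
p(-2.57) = -7.17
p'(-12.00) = 25.00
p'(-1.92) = 4.84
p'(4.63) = -8.26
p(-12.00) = -154.00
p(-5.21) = -30.35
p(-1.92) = -3.61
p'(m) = 1 - 2*m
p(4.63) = -14.81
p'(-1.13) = 3.26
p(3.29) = -5.53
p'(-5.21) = 11.42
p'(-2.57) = 6.14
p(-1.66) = -2.42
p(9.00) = -70.00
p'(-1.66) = 4.32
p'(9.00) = -17.00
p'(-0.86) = 2.72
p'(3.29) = -5.58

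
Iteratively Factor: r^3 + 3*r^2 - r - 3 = (r + 1)*(r^2 + 2*r - 3) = (r + 1)*(r + 3)*(r - 1)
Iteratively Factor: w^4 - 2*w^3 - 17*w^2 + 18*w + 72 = (w - 4)*(w^3 + 2*w^2 - 9*w - 18) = (w - 4)*(w + 3)*(w^2 - w - 6) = (w - 4)*(w - 3)*(w + 3)*(w + 2)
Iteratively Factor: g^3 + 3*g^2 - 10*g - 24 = (g + 2)*(g^2 + g - 12) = (g - 3)*(g + 2)*(g + 4)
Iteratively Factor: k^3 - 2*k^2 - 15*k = (k)*(k^2 - 2*k - 15) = k*(k - 5)*(k + 3)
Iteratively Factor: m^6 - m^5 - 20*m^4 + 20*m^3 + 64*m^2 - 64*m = (m + 2)*(m^5 - 3*m^4 - 14*m^3 + 48*m^2 - 32*m) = (m - 4)*(m + 2)*(m^4 + m^3 - 10*m^2 + 8*m) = m*(m - 4)*(m + 2)*(m^3 + m^2 - 10*m + 8) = m*(m - 4)*(m + 2)*(m + 4)*(m^2 - 3*m + 2) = m*(m - 4)*(m - 2)*(m + 2)*(m + 4)*(m - 1)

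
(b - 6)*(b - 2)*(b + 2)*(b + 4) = b^4 - 2*b^3 - 28*b^2 + 8*b + 96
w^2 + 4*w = w*(w + 4)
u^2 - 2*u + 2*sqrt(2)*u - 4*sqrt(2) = (u - 2)*(u + 2*sqrt(2))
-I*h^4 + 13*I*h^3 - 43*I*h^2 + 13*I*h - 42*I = (h - 7)*(h - 6)*(h - I)*(-I*h + 1)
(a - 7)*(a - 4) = a^2 - 11*a + 28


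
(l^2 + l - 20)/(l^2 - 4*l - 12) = (-l^2 - l + 20)/(-l^2 + 4*l + 12)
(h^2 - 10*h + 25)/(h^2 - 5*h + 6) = (h^2 - 10*h + 25)/(h^2 - 5*h + 6)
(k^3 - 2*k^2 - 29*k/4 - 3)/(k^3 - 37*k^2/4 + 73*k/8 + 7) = 2*(2*k^2 - 5*k - 12)/(4*k^2 - 39*k + 56)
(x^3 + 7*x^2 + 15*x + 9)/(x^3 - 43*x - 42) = (x^2 + 6*x + 9)/(x^2 - x - 42)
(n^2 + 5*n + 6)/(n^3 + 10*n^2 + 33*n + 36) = (n + 2)/(n^2 + 7*n + 12)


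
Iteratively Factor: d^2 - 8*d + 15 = (d - 3)*(d - 5)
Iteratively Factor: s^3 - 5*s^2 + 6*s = (s)*(s^2 - 5*s + 6) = s*(s - 2)*(s - 3)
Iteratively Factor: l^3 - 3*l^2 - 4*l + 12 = (l + 2)*(l^2 - 5*l + 6) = (l - 2)*(l + 2)*(l - 3)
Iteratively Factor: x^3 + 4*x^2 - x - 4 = (x - 1)*(x^2 + 5*x + 4) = (x - 1)*(x + 4)*(x + 1)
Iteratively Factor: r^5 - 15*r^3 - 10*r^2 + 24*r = (r - 4)*(r^4 + 4*r^3 + r^2 - 6*r) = (r - 4)*(r + 2)*(r^3 + 2*r^2 - 3*r) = r*(r - 4)*(r + 2)*(r^2 + 2*r - 3) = r*(r - 4)*(r - 1)*(r + 2)*(r + 3)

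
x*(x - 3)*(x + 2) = x^3 - x^2 - 6*x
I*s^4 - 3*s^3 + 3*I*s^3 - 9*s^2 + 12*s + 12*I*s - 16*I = (s - 1)*(s + 4)*(s + 4*I)*(I*s + 1)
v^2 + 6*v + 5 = (v + 1)*(v + 5)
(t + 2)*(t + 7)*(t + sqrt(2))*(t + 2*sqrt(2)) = t^4 + 3*sqrt(2)*t^3 + 9*t^3 + 18*t^2 + 27*sqrt(2)*t^2 + 36*t + 42*sqrt(2)*t + 56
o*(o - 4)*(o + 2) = o^3 - 2*o^2 - 8*o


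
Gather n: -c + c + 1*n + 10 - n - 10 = 0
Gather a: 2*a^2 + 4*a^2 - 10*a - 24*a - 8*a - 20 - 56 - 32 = 6*a^2 - 42*a - 108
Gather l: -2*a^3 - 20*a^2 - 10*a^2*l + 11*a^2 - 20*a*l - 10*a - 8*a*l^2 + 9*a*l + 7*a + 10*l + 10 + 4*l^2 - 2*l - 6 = -2*a^3 - 9*a^2 - 3*a + l^2*(4 - 8*a) + l*(-10*a^2 - 11*a + 8) + 4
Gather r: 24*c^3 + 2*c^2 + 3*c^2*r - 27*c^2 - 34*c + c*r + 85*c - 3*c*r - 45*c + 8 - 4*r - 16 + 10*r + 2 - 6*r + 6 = 24*c^3 - 25*c^2 + 6*c + r*(3*c^2 - 2*c)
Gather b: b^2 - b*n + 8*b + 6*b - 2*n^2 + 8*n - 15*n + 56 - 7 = b^2 + b*(14 - n) - 2*n^2 - 7*n + 49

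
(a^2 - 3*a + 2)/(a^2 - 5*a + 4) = (a - 2)/(a - 4)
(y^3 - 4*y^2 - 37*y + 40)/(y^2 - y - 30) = (y^2 - 9*y + 8)/(y - 6)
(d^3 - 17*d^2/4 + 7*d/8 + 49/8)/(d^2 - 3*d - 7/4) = (4*d^2 - 3*d - 7)/(2*(2*d + 1))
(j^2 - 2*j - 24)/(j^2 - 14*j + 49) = (j^2 - 2*j - 24)/(j^2 - 14*j + 49)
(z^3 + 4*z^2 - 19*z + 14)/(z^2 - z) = z + 5 - 14/z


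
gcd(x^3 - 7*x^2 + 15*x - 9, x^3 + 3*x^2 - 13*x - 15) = x - 3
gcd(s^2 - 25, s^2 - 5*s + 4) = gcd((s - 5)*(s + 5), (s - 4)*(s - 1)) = 1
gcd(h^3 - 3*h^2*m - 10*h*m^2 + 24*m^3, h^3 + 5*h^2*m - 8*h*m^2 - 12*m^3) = h - 2*m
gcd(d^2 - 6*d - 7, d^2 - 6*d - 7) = d^2 - 6*d - 7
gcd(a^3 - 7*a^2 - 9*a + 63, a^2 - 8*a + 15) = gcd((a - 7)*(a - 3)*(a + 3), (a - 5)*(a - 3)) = a - 3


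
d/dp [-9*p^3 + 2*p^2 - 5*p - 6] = -27*p^2 + 4*p - 5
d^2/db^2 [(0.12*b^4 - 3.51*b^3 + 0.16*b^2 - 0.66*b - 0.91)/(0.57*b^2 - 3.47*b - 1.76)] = (0.077976*b^6 - 1.424088*b^5 + 7.94714399999998*b^4 - 79.639698*b^3 - 124.96797*b^2 - 58.408794*b - 14.687526)/(0.185193*b^6 - 3.382209*b^5 + 18.874467*b^4 - 20.895299*b^3 - 58.279056*b^2 - 32.246016*b - 5.451776)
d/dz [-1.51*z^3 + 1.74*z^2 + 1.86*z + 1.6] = -4.53*z^2 + 3.48*z + 1.86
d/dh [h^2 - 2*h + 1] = 2*h - 2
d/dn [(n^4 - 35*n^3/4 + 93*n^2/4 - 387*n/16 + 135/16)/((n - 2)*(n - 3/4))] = (8*n^3 - 56*n^2 + 128*n - 93)/(4*(n^2 - 4*n + 4))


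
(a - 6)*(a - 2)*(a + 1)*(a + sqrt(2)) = a^4 - 7*a^3 + sqrt(2)*a^3 - 7*sqrt(2)*a^2 + 4*a^2 + 4*sqrt(2)*a + 12*a + 12*sqrt(2)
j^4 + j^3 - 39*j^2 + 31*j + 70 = (j - 5)*(j - 2)*(j + 1)*(j + 7)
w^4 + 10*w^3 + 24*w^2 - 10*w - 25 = (w - 1)*(w + 1)*(w + 5)^2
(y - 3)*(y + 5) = y^2 + 2*y - 15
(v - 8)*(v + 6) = v^2 - 2*v - 48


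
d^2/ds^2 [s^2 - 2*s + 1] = 2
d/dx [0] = 0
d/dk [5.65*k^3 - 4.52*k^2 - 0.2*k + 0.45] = 16.95*k^2 - 9.04*k - 0.2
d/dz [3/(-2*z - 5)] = 6/(2*z + 5)^2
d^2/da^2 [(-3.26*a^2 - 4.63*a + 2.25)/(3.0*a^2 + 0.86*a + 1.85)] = (-66.5183999999999*a^3 + 230.058*a^2 + 189.009*a - 29.22884)/(27.0*a^6 + 23.22*a^5 + 56.6064*a^4 + 29.274056*a^3 + 34.90728*a^2 + 8.83005*a + 6.331625)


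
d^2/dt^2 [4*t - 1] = 0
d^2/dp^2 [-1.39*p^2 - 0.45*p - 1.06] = -2.78000000000000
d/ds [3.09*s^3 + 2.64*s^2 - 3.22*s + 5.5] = 9.27*s^2 + 5.28*s - 3.22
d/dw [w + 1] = 1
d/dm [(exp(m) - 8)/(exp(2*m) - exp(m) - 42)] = (-(exp(m) - 8)*(2*exp(m) - 1) + exp(2*m) - exp(m) - 42)*exp(m)/(-exp(2*m) + exp(m) + 42)^2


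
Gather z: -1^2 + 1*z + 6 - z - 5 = 0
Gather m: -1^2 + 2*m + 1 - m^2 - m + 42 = -m^2 + m + 42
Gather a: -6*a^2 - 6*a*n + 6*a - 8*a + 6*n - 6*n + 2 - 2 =-6*a^2 + a*(-6*n - 2)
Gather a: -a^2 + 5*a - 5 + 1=-a^2 + 5*a - 4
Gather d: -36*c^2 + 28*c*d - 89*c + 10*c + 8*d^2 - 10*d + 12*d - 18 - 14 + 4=-36*c^2 - 79*c + 8*d^2 + d*(28*c + 2) - 28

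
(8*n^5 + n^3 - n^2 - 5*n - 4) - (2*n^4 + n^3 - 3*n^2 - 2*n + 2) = 8*n^5 - 2*n^4 + 2*n^2 - 3*n - 6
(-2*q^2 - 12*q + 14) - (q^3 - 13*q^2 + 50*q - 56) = -q^3 + 11*q^2 - 62*q + 70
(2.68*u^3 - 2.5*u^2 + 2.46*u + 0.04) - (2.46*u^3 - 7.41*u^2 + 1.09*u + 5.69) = 0.22*u^3 + 4.91*u^2 + 1.37*u - 5.65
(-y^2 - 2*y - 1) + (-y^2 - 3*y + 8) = -2*y^2 - 5*y + 7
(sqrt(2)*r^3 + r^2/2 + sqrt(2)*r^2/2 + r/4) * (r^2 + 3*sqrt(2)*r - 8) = sqrt(2)*r^5 + sqrt(2)*r^4/2 + 13*r^4/2 - 13*sqrt(2)*r^3/2 + 13*r^3/4 - 13*sqrt(2)*r^2/4 - 4*r^2 - 2*r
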